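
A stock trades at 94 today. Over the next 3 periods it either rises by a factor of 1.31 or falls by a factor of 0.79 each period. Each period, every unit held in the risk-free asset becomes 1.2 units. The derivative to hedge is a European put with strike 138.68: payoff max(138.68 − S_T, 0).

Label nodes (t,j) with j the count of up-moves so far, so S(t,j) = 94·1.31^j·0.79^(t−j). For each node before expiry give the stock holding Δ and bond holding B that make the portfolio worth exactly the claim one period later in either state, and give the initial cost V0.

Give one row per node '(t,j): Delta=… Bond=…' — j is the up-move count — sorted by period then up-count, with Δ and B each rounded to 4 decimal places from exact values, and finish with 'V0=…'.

The replicating-portfolio and risk-neutral prices coincide; use p* = (1.2−0.79)/(1.31−0.79) = 0.7885 for the latter.
Terminal payoffs: V(3,0)=92.3343, V(3,1)=61.8283, V(3,2)=11.2424, V(3,3)=0.0000
  t=2,j=0: stock 58.6654 → up 76.8517 (V=61.8283), down 46.3457 (V=92.3343). Price 56.9013; hedge Δ=-1.0000, bond B=115.5667.
  t=2,j=1: stock 97.2806 → up 127.4376 (V=11.2424), down 76.8517 (V=61.8283). Price 18.2861; hedge Δ=-1.0000, bond B=115.5667.
  t=2,j=2: stock 161.3134 → up 211.3206 (V=0.0000), down 127.4376 (V=11.2424). Price 1.9818; hedge Δ=-0.1340, bond B=23.6019.
  t=1,j=0: stock 74.2600 → up 97.2806 (V=18.2861), down 58.6654 (V=56.9013). Price 22.0456; hedge Δ=-1.0000, bond B=96.3056.
  t=1,j=1: stock 123.1400 → up 161.3134 (V=1.9818), down 97.2806 (V=18.2861). Price 4.5257; hedge Δ=-0.2546, bond B=35.8800.
  t=0,j=0: stock 94.0000 → up 123.1400 (V=4.5257), down 74.2600 (V=22.0456). Price 6.8598; hedge Δ=-0.3584, bond B=40.5519.
Each (Δ,B) replicates both successor values, so the strategy is self-financing and V0 is arbitrage-free.

(0,0): Delta=-0.3584 Bond=40.5519
(1,0): Delta=-1.0000 Bond=96.3056
(1,1): Delta=-0.2546 Bond=35.8800
(2,0): Delta=-1.0000 Bond=115.5667
(2,1): Delta=-1.0000 Bond=115.5667
(2,2): Delta=-0.1340 Bond=23.6019
V0=6.8598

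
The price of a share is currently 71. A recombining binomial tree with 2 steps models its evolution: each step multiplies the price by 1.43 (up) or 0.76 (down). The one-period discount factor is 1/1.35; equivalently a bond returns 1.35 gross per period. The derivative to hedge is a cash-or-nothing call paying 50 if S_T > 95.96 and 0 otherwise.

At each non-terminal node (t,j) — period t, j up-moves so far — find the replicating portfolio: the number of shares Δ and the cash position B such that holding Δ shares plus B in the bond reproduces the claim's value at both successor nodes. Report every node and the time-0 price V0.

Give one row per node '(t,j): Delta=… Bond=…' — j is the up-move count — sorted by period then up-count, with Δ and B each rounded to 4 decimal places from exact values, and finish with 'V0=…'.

(0,0): Delta=0.6856 Bond=-27.4043
(1,0): Delta=0.0000 Bond=0.0000
(1,1): Delta=0.7350 Bond=-42.0122
V0=21.2744

No-arbitrage ⇒ martingale measure with p* = (R−d)/(u−d) = 0.8806.
Payoff layer (t=2): V(2,0)=0.0000, V(2,1)=0.0000, V(2,2)=50.0000
(1,0): S=53.9600. Δ = (V_up−V_dn)/(S_up−S_dn) = (0.0000−0.0000)/(77.1628−41.0096) = 0.0000. V = [p*·0.0000 + (1−p*)·0.0000]/1.35 = 0.0000. B = V − Δ·S = 0.0000.
(1,1): S=101.5300. Δ = (V_up−V_dn)/(S_up−S_dn) = (50.0000−0.0000)/(145.1879−77.1628) = 0.7350. V = [p*·50.0000 + (1−p*)·0.0000]/1.35 = 32.6147. B = V − Δ·S = -42.0122.
(0,0): S=71.0000. Δ = (V_up−V_dn)/(S_up−S_dn) = (32.6147−0.0000)/(101.5300−53.9600) = 0.6856. V = [p*·32.6147 + (1−p*)·0.0000]/1.35 = 21.2744. B = V − Δ·S = -27.4043.
Each (Δ,B) replicates both successor values, so the strategy is self-financing and V0 is arbitrage-free.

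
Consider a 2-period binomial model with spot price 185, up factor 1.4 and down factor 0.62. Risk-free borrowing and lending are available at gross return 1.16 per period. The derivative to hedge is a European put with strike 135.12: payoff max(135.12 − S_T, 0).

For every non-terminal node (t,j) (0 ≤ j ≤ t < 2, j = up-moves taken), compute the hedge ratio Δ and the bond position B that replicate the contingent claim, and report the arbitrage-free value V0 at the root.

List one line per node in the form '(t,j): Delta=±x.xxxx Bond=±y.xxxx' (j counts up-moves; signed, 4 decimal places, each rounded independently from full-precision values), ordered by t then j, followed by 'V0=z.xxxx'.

(0,0): Delta=-0.1177 Bond=26.2697
(1,0): Delta=-0.7154 Bond=99.0367
(1,1): Delta=0.0000 Bond=0.0000
V0=4.5034

Since d<R<u, set p* = (R−d)/(u−d) = 0.6923; price each node as the discounted p*-expectation of its children.
Payoff layer (t=2): V(2,0)=64.0060, V(2,1)=0.0000, V(2,2)=0.0000
(1,0): S=114.7000. Δ = (V_up−V_dn)/(S_up−S_dn) = (0.0000−64.0060)/(160.5800−71.1140) = -0.7154. V = [p*·0.0000 + (1−p*)·64.0060]/1.16 = 16.9777. B = V − Δ·S = 99.0367.
(1,1): S=259.0000. Δ = (V_up−V_dn)/(S_up−S_dn) = (0.0000−0.0000)/(362.6000−160.5800) = 0.0000. V = [p*·0.0000 + (1−p*)·0.0000]/1.16 = 0.0000. B = V − Δ·S = 0.0000.
(0,0): S=185.0000. Δ = (V_up−V_dn)/(S_up−S_dn) = (0.0000−16.9777)/(259.0000−114.7000) = -0.1177. V = [p*·0.0000 + (1−p*)·16.9777]/1.16 = 4.5034. B = V − Δ·S = 26.2697.
Check: Δ(0,0)·S0 + B(0,0) = 4.5034 = V0.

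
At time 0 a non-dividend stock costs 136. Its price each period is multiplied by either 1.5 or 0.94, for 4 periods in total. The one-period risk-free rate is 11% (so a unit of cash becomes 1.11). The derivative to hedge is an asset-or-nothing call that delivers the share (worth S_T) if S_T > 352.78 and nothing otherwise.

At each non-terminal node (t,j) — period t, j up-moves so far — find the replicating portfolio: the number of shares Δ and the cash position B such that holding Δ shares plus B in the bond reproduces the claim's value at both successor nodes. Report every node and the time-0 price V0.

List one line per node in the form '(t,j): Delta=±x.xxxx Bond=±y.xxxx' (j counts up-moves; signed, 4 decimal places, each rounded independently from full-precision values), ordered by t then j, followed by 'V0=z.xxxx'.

(0,0): Delta=0.8666 Bond=-91.8561
(1,0): Delta=0.4508 Bond=-48.8015
(1,1): Delta=1.4644 Bond=-223.9128
(2,0): Delta=0.0000 Bond=0.0000
(2,1): Delta=1.0988 Bond=-178.4413
(2,2): Delta=1.9900 Bond=-409.3653
(3,0): Delta=0.0000 Bond=0.0000
(3,1): Delta=0.0000 Bond=0.0000
(3,2): Delta=2.6786 Bond=-652.4653
(3,3): Delta=1.0000 Bond=0.0000
V0=26.0014

The replicating-portfolio and risk-neutral prices coincide; use p* = (1.11−0.94)/(1.5−0.94) = 0.3036 for the latter.
Terminal payoffs: V(4,0)=0.0000, V(4,1)=0.0000, V(4,2)=0.0000, V(4,3)=431.4600, V(4,4)=688.5000
  t=3,j=0: stock 112.9594 → up 169.4391 (V=0.0000), down 106.1819 (V=0.0000). Price 0.0000; hedge Δ=0.0000, bond B=0.0000.
  t=3,j=1: stock 180.2544 → up 270.3816 (V=0.0000), down 169.4391 (V=0.0000). Price 0.0000; hedge Δ=0.0000, bond B=0.0000.
  t=3,j=2: stock 287.6400 → up 431.4600 (V=431.4600), down 270.3816 (V=0.0000). Price 117.9990; hedge Δ=2.6786, bond B=-652.4653.
  t=3,j=3: stock 459.0000 → up 688.5000 (V=688.5000), down 431.4600 (V=431.4600). Price 459.0000; hedge Δ=1.0000, bond B=0.0000.
  t=2,j=0: stock 120.1696 → up 180.2544 (V=0.0000), down 112.9594 (V=0.0000). Price 0.0000; hedge Δ=0.0000, bond B=0.0000.
  t=2,j=1: stock 191.7600 → up 287.6400 (V=117.9990), down 180.2544 (V=0.0000). Price 32.2713; hedge Δ=1.0988, bond B=-178.4413.
  t=2,j=2: stock 306.0000 → up 459.0000 (V=459.0000), down 287.6400 (V=117.9990). Price 199.5650; hedge Δ=1.9900, bond B=-409.3653.
  t=1,j=0: stock 127.8400 → up 191.7600 (V=32.2713), down 120.1696 (V=0.0000). Price 8.8258; hedge Δ=0.4508, bond B=-48.8015.
  t=1,j=1: stock 204.0000 → up 306.0000 (V=199.5650), down 191.7600 (V=32.2713). Price 74.8260; hedge Δ=1.4644, bond B=-223.9128.
  t=0,j=0: stock 136.0000 → up 204.0000 (V=74.8260), down 127.8400 (V=8.8258). Price 26.0014; hedge Δ=0.8666, bond B=-91.8561.
The time-0 hedge costs 26.0014, which is the no-arbitrage price.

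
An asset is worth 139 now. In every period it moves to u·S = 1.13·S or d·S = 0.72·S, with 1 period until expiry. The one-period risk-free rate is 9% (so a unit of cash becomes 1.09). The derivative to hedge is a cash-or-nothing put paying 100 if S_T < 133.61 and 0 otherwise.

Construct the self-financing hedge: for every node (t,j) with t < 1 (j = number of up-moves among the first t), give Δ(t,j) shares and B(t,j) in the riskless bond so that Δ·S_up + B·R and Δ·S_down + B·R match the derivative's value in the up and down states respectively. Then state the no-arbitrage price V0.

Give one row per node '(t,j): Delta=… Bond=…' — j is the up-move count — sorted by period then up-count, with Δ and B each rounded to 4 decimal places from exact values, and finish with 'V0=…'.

(0,0): Delta=-1.7547 Bond=252.8530
V0=8.9505

Risk-neutral probability p* = (R−d)/(u−d) = (1.09−0.72)/(1.13−0.72) = 0.9024.
Terminal payoffs: V(1,0)=100.0000, V(1,1)=0.0000
Node (0,0) S=139.0000: V=(p*·0.0000+(1−p*)·100.0000)/1.09=8.9505; Δ=(0.0000−100.0000)/(157.0700−100.0800)=-1.7547; B=V−Δ·S=252.8530
Root portfolio cost Δ·139+B reproduces V0=8.9505.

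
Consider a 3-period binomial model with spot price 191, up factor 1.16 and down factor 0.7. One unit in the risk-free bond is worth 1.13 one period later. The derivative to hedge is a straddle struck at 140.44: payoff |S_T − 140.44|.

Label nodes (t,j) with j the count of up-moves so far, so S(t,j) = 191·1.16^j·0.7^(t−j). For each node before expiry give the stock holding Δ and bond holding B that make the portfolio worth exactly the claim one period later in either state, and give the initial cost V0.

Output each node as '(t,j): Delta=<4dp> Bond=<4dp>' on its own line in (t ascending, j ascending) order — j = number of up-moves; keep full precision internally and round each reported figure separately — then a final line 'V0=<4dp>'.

The replicating-portfolio and risk-neutral prices coincide; use p* = (1.13−0.7)/(1.16−0.7) = 0.9348 for the latter.
At expiry t=3: V(3,0)=74.9270, V(3,1)=31.8756, V(3,2)=39.4667, V(3,3)=157.6911
  t=2,j=0: stock 93.5900 → up 108.5644 (V=31.8756), down 65.5130 (V=74.9270). Price 30.6932; hedge Δ=-1.0000, bond B=124.2832.
  t=2,j=1: stock 155.0920 → up 179.9067 (V=39.4667), down 108.5644 (V=31.8756). Price 34.4882; hedge Δ=0.1064, bond B=17.9857.
  t=2,j=2: stock 257.0096 → up 298.1311 (V=157.6911), down 179.9067 (V=39.4667). Price 132.7264; hedge Δ=1.0000, bond B=-124.2832.
  t=1,j=0: stock 133.7000 → up 155.0920 (V=34.4882), down 93.5900 (V=30.6932). Price 30.3015; hedge Δ=0.0617, bond B=22.0515.
  t=1,j=1: stock 221.5600 → up 257.0096 (V=132.7264), down 155.0920 (V=34.4882). Price 111.7872; hedge Δ=0.9639, bond B=-101.7741.
  t=0,j=0: stock 191.0000 → up 221.5600 (V=111.7872), down 133.7000 (V=30.3015). Price 94.2238; hedge Δ=0.9274, bond B=-82.9191.
Root portfolio cost Δ·191+B reproduces V0=94.2238.

(0,0): Delta=0.9274 Bond=-82.9191
(1,0): Delta=0.0617 Bond=22.0515
(1,1): Delta=0.9639 Bond=-101.7741
(2,0): Delta=-1.0000 Bond=124.2832
(2,1): Delta=0.1064 Bond=17.9857
(2,2): Delta=1.0000 Bond=-124.2832
V0=94.2238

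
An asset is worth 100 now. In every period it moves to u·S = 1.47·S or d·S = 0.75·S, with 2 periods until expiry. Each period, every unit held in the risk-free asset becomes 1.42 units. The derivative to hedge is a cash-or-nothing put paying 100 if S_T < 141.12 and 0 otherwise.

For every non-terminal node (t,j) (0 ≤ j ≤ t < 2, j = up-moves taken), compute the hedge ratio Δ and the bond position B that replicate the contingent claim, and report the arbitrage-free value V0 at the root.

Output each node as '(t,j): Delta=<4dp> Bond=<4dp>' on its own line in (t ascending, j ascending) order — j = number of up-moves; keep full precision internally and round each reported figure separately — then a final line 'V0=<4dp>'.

(0,0): Delta=-0.9102 Bond=97.6656
(1,0): Delta=0.0000 Bond=70.4225
(1,1): Delta=-0.9448 Bond=143.7793
V0=6.6488

No-arbitrage ⇒ martingale measure with p* = (R−d)/(u−d) = 0.9306.
Terminal values V(2,·): V(2,0)=100.0000, V(2,1)=100.0000, V(2,2)=0.0000
  t=1,j=0: stock 75.0000 → up 110.2500 (V=100.0000), down 56.2500 (V=100.0000). Price 70.4225; hedge Δ=0.0000, bond B=70.4225.
  t=1,j=1: stock 147.0000 → up 216.0900 (V=0.0000), down 110.2500 (V=100.0000). Price 4.8905; hedge Δ=-0.9448, bond B=143.7793.
  t=0,j=0: stock 100.0000 → up 147.0000 (V=4.8905), down 75.0000 (V=70.4225). Price 6.6488; hedge Δ=-0.9102, bond B=97.6656.
Self-financing check: at every node Δ·S+B equals the discounted successor values.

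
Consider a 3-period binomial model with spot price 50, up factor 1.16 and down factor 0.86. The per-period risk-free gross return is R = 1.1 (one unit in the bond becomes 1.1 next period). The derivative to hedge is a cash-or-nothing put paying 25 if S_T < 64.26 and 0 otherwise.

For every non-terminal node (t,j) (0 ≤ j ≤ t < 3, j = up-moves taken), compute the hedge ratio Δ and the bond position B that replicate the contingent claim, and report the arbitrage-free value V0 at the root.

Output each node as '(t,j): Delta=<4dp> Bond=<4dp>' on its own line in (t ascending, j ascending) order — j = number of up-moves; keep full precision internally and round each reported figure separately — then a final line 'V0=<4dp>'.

The replicating-portfolio and risk-neutral prices coincide; use p* = (1.1−0.86)/(1.16−0.86) = 0.8000 for the latter.
At expiry t=3: V(3,0)=25.0000, V(3,1)=25.0000, V(3,2)=25.0000, V(3,3)=0.0000
  t=2,j=0: stock 36.9800 → up 42.8968 (V=25.0000), down 31.8028 (V=25.0000). Price 22.7273; hedge Δ=0.0000, bond B=22.7273.
  t=2,j=1: stock 49.8800 → up 57.8608 (V=25.0000), down 42.8968 (V=25.0000). Price 22.7273; hedge Δ=0.0000, bond B=22.7273.
  t=2,j=2: stock 67.2800 → up 78.0448 (V=0.0000), down 57.8608 (V=25.0000). Price 4.5455; hedge Δ=-1.2386, bond B=87.8788.
  t=1,j=0: stock 43.0000 → up 49.8800 (V=22.7273), down 36.9800 (V=22.7273). Price 20.6612; hedge Δ=0.0000, bond B=20.6612.
  t=1,j=1: stock 58.0000 → up 67.2800 (V=4.5455), down 49.8800 (V=22.7273). Price 7.4380; hedge Δ=-1.0449, bond B=68.0441.
  t=0,j=0: stock 50.0000 → up 58.0000 (V=7.4380), down 43.0000 (V=20.6612). Price 9.1660; hedge Δ=-0.8815, bond B=53.2432.
Root portfolio cost Δ·50+B reproduces V0=9.1660.

(0,0): Delta=-0.8815 Bond=53.2432
(1,0): Delta=0.0000 Bond=20.6612
(1,1): Delta=-1.0449 Bond=68.0441
(2,0): Delta=0.0000 Bond=22.7273
(2,1): Delta=0.0000 Bond=22.7273
(2,2): Delta=-1.2386 Bond=87.8788
V0=9.1660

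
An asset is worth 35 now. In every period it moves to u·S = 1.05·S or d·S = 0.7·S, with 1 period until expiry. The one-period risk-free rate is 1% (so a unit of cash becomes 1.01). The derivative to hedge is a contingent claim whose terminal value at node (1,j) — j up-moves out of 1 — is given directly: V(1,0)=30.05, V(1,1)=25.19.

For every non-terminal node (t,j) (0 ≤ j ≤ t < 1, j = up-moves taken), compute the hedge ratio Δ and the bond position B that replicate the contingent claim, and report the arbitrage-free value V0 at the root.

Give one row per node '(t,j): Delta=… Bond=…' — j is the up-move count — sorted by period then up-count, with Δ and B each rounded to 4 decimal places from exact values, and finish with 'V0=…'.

No-arbitrage ⇒ martingale measure with p* = (R−d)/(u−d) = 0.8857.
Terminal payoffs: V(1,0)=30.0500, V(1,1)=25.1900
Node (0,0) S=35.0000: V=(p*·25.1900+(1−p*)·30.0500)/1.01=25.4905; Δ=(25.1900−30.0500)/(36.7500−24.5000)=-0.3967; B=V−Δ·S=39.3762
Root portfolio cost Δ·35+B reproduces V0=25.4905.

(0,0): Delta=-0.3967 Bond=39.3762
V0=25.4905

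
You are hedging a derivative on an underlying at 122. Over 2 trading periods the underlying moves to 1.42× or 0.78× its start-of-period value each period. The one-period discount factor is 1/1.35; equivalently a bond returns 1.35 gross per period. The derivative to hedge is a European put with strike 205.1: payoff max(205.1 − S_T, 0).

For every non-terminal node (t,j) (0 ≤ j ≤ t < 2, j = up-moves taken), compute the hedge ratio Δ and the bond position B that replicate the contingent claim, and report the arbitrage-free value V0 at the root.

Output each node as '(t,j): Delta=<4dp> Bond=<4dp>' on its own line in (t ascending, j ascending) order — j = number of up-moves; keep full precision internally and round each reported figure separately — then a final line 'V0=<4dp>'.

The replicating-portfolio and risk-neutral prices coincide; use p* = (1.35−0.78)/(1.42−0.78) = 0.8906 for the latter.
Terminal payoffs: V(2,0)=130.8752, V(2,1)=69.9728, V(2,2)=0.0000
Node (1,0) S=95.1600: V=(p*·69.9728+(1−p*)·130.8752)/1.35=56.7659; Δ=(69.9728−130.8752)/(135.1272−74.2248)=-1.0000; B=V−Δ·S=151.9259
Node (1,1) S=173.2400: V=(p*·0.0000+(1−p*)·69.9728)/1.35=5.6691; Δ=(0.0000−69.9728)/(246.0008−135.1272)=-0.6311; B=V−Δ·S=115.0016
Node (0,0) S=122.0000: V=(p*·5.6691+(1−p*)·56.7659)/1.35=8.3391; Δ=(5.6691−56.7659)/(173.2400−95.1600)=-0.6544; B=V−Δ·S=88.1779
Self-financing check: at every node Δ·S+B equals the discounted successor values.

(0,0): Delta=-0.6544 Bond=88.1779
(1,0): Delta=-1.0000 Bond=151.9259
(1,1): Delta=-0.6311 Bond=115.0016
V0=8.3391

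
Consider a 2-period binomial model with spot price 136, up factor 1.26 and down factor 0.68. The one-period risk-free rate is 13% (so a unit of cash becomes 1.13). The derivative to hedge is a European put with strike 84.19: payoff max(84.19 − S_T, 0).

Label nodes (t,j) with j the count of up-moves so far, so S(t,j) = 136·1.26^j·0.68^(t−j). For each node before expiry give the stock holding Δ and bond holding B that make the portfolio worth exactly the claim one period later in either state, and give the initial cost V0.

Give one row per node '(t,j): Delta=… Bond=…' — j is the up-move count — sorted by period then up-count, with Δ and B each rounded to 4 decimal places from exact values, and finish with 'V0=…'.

No-arbitrage ⇒ martingale measure with p* = (R−d)/(u−d) = 0.7759.
Terminal values V(2,·): V(2,0)=21.3036, V(2,1)=0.0000, V(2,2)=0.0000
Node (1,0) S=92.4800: V=(p*·0.0000+(1−p*)·21.3036)/1.13=4.2256; Δ=(0.0000−21.3036)/(116.5248−62.8864)=-0.3972; B=V−Δ·S=40.9560
Node (1,1) S=171.3600: V=(p*·0.0000+(1−p*)·0.0000)/1.13=0.0000; Δ=(0.0000−0.0000)/(215.9136−116.5248)=0.0000; B=V−Δ·S=0.0000
Node (0,0) S=136.0000: V=(p*·0.0000+(1−p*)·4.2256)/1.13=0.8382; Δ=(0.0000−4.2256)/(171.3600−92.4800)=-0.0536; B=V−Δ·S=8.1237
Root portfolio cost Δ·136+B reproduces V0=0.8382.

(0,0): Delta=-0.0536 Bond=8.1237
(1,0): Delta=-0.3972 Bond=40.9560
(1,1): Delta=0.0000 Bond=0.0000
V0=0.8382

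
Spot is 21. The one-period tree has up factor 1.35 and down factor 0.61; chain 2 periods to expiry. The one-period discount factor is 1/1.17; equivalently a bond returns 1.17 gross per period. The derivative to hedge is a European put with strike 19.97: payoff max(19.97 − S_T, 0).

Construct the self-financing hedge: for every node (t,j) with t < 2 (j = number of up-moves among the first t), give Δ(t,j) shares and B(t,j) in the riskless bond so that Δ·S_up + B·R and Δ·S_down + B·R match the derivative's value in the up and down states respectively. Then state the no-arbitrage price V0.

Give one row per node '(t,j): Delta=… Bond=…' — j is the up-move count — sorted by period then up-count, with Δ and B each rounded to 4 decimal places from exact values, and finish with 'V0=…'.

(0,0): Delta=-0.2382 Bond=6.2478
(1,0): Delta=-1.0000 Bond=17.0684
(1,1): Delta=-0.1276 Bond=4.1733
V0=1.2452

The replicating-portfolio and risk-neutral prices coincide; use p* = (1.17−0.61)/(1.35−0.61) = 0.7568 for the latter.
At expiry t=2: V(2,0)=12.1559, V(2,1)=2.6765, V(2,2)=0.0000
Node (1,0) S=12.8100: V=(p*·2.6765+(1−p*)·12.1559)/1.17=4.2584; Δ=(2.6765−12.1559)/(17.2935−7.8141)=-1.0000; B=V−Δ·S=17.0684
Node (1,1) S=28.3500: V=(p*·0.0000+(1−p*)·2.6765)/1.17=0.5564; Δ=(0.0000−2.6765)/(38.2725−17.2935)=-0.1276; B=V−Δ·S=4.1733
Node (0,0) S=21.0000: V=(p*·0.5564+(1−p*)·4.2584)/1.17=1.2452; Δ=(0.5564−4.2584)/(28.3500−12.8100)=-0.2382; B=V−Δ·S=6.2478
Root portfolio cost Δ·21+B reproduces V0=1.2452.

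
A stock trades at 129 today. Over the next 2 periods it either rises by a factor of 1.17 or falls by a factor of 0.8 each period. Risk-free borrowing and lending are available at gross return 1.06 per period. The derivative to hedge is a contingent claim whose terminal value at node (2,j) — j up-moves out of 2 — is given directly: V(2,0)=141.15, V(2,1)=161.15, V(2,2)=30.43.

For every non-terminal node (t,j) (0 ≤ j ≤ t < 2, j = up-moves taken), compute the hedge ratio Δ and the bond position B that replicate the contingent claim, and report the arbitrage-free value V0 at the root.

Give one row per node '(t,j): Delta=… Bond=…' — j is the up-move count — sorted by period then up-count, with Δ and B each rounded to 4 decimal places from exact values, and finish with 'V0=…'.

(0,0): Delta=-1.6981 Bond=303.4517
(1,0): Delta=0.5238 Bond=92.3649
(1,1): Delta=-2.3408 Bond=418.6678
V0=84.4018

Since d<R<u, set p* = (R−d)/(u−d) = 0.7027; price each node as the discounted p*-expectation of its children.
At expiry t=2: V(2,0)=141.1500, V(2,1)=161.1500, V(2,2)=30.4300
(1,0): S=103.2000. Δ = (V_up−V_dn)/(S_up−S_dn) = (161.1500−141.1500)/(120.7440−82.5600) = 0.5238. V = [p*·161.1500 + (1−p*)·141.1500]/1.06 = 146.4189. B = V − Δ·S = 92.3649.
(1,1): S=150.9300. Δ = (V_up−V_dn)/(S_up−S_dn) = (30.4300−161.1500)/(176.5881−120.7440) = -2.3408. V = [p*·30.4300 + (1−p*)·161.1500]/1.06 = 65.3705. B = V − Δ·S = 418.6678.
(0,0): S=129.0000. Δ = (V_up−V_dn)/(S_up−S_dn) = (65.3705−146.4189)/(150.9300−103.2000) = -1.6981. V = [p*·65.3705 + (1−p*)·146.4189]/1.06 = 84.4018. B = V − Δ·S = 303.4517.
Self-financing check: at every node Δ·S+B equals the discounted successor values.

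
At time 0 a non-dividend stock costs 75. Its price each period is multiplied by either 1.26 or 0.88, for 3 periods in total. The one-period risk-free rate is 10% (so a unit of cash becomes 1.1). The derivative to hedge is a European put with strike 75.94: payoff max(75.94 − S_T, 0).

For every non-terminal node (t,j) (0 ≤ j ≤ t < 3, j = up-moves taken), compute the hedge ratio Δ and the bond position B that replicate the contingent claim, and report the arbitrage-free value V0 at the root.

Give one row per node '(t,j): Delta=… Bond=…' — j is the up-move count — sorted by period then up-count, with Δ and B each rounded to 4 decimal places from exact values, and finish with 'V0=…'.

The replicating-portfolio and risk-neutral prices coincide; use p* = (1.1−0.88)/(1.26−0.88) = 0.5789 for the latter.
Payoff layer (t=3): V(3,0)=24.8296, V(3,1)=2.7592, V(3,2)=0.0000, V(3,3)=0.0000
(2,0): S=58.0800. Δ = (V_up−V_dn)/(S_up−S_dn) = (2.7592−24.8296)/(73.1808−51.1104) = -1.0000. V = [p*·2.7592 + (1−p*)·24.8296]/1.1 = 10.9564. B = V − Δ·S = 69.0364.
(2,1): S=83.1600. Δ = (V_up−V_dn)/(S_up−S_dn) = (0.0000−2.7592)/(104.7816−73.1808) = -0.0873. V = [p*·0.0000 + (1−p*)·2.7592]/1.1 = 1.0562. B = V − Δ·S = 8.3172.
(2,2): S=119.0700. Δ = (V_up−V_dn)/(S_up−S_dn) = (0.0000−0.0000)/(150.0282−104.7816) = 0.0000. V = [p*·0.0000 + (1−p*)·0.0000]/1.1 = 0.0000. B = V − Δ·S = 0.0000.
(1,0): S=66.0000. Δ = (V_up−V_dn)/(S_up−S_dn) = (1.0562−10.9564)/(83.1600−58.0800) = -0.3947. V = [p*·1.0562 + (1−p*)·10.9564]/1.1 = 4.7497. B = V − Δ·S = 30.8029.
(1,1): S=94.5000. Δ = (V_up−V_dn)/(S_up−S_dn) = (0.0000−1.0562)/(119.0700−83.1600) = -0.0294. V = [p*·0.0000 + (1−p*)·1.0562]/1.1 = 0.4043. B = V − Δ·S = 3.1836.
(0,0): S=75.0000. Δ = (V_up−V_dn)/(S_up−S_dn) = (0.4043−4.7497)/(94.5000−66.0000) = -0.1525. V = [p*·0.4043 + (1−p*)·4.7497]/1.1 = 2.0308. B = V − Δ·S = 13.4662.
Self-financing check: at every node Δ·S+B equals the discounted successor values.

(0,0): Delta=-0.1525 Bond=13.4662
(1,0): Delta=-0.3947 Bond=30.8029
(1,1): Delta=-0.0294 Bond=3.1836
(2,0): Delta=-1.0000 Bond=69.0364
(2,1): Delta=-0.0873 Bond=8.3172
(2,2): Delta=0.0000 Bond=0.0000
V0=2.0308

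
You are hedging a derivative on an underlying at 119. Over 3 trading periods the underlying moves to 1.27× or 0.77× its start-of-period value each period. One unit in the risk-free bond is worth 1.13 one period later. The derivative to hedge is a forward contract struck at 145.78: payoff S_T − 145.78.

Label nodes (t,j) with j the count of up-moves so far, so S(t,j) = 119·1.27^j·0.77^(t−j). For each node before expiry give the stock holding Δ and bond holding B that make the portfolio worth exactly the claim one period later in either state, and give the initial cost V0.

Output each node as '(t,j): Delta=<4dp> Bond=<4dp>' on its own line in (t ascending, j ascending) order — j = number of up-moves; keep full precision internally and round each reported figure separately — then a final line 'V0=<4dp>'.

No-arbitrage ⇒ martingale measure with p* = (R−d)/(u−d) = 0.7200.
At expiry t=3: V(3,0)=-91.4526, V(3,1)=-56.1750, V(3,2)=2.0100, V(3,3)=97.9776
  t=2,j=0: stock 70.5551 → up 89.6050 (V=-56.1750), down 54.3274 (V=-91.4526). Price -58.4537; hedge Δ=1.0000, bond B=-129.0088.
  t=2,j=1: stock 116.3701 → up 147.7900 (V=2.0100), down 89.6050 (V=-56.1750). Price -12.6387; hedge Δ=1.0000, bond B=-129.0088.
  t=2,j=2: stock 191.9351 → up 243.7576 (V=97.9776), down 147.7900 (V=2.0100). Price 62.9263; hedge Δ=1.0000, bond B=-129.0088.
  t=1,j=0: stock 91.6300 → up 116.3701 (V=-12.6387), down 70.5551 (V=-58.4537). Price -22.5371; hedge Δ=1.0000, bond B=-114.1671.
  t=1,j=1: stock 151.1300 → up 191.9351 (V=62.9263), down 116.3701 (V=-12.6387). Price 36.9629; hedge Δ=1.0000, bond B=-114.1671.
  t=0,j=0: stock 119.0000 → up 151.1300 (V=36.9629), down 91.6300 (V=-22.5371). Price 17.9671; hedge Δ=1.0000, bond B=-101.0329.
Root portfolio cost Δ·119+B reproduces V0=17.9671.

(0,0): Delta=1.0000 Bond=-101.0329
(1,0): Delta=1.0000 Bond=-114.1671
(1,1): Delta=1.0000 Bond=-114.1671
(2,0): Delta=1.0000 Bond=-129.0088
(2,1): Delta=1.0000 Bond=-129.0088
(2,2): Delta=1.0000 Bond=-129.0088
V0=17.9671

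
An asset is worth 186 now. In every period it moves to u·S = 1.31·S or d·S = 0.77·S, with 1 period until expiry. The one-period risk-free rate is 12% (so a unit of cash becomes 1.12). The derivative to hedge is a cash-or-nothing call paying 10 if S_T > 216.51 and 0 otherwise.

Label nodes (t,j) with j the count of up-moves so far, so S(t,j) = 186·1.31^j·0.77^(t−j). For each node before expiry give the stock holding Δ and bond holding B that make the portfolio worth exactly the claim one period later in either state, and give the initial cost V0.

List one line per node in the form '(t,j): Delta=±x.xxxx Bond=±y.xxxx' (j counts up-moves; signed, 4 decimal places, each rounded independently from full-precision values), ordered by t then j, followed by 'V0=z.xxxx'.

(0,0): Delta=0.0996 Bond=-12.7315
V0=5.7870

Under the risk-neutral measure, an up-move has probability p* = (R−d)/(u−d) = 0.6481 and values discount at R = 1.12.
Terminal payoffs: V(1,0)=0.0000, V(1,1)=10.0000
  t=0,j=0: stock 186.0000 → up 243.6600 (V=10.0000), down 143.2200 (V=0.0000). Price 5.7870; hedge Δ=0.0996, bond B=-12.7315.
Check: Δ(0,0)·S0 + B(0,0) = 5.7870 = V0.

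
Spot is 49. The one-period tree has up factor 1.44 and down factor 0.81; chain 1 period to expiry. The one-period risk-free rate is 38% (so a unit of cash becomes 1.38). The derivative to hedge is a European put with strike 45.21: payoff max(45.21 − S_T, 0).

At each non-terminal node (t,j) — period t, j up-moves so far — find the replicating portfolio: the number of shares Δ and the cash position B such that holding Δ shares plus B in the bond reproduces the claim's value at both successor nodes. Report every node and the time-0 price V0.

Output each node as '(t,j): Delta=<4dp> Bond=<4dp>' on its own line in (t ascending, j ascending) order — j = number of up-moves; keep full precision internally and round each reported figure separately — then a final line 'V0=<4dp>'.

Since d<R<u, set p* = (R−d)/(u−d) = 0.9048; price each node as the discounted p*-expectation of its children.
Terminal values V(1,·): V(1,0)=5.5200, V(1,1)=0.0000
  t=0,j=0: stock 49.0000 → up 70.5600 (V=0.0000), down 39.6900 (V=5.5200). Price 0.3810; hedge Δ=-0.1788, bond B=9.1429.
Root portfolio cost Δ·49+B reproduces V0=0.3810.

(0,0): Delta=-0.1788 Bond=9.1429
V0=0.3810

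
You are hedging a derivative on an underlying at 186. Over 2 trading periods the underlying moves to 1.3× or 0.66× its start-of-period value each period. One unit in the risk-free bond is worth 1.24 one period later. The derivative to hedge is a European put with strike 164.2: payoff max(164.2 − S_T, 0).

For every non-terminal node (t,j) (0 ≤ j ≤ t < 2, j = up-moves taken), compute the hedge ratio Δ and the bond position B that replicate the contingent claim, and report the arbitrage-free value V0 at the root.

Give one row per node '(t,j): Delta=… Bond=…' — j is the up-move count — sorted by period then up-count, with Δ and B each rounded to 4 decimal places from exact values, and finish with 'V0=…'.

Since d<R<u, set p* = (R−d)/(u−d) = 0.9062; price each node as the discounted p*-expectation of its children.
Payoff layer (t=2): V(2,0)=83.1784, V(2,1)=4.6120, V(2,2)=0.0000
(1,0): S=122.7600. Δ = (V_up−V_dn)/(S_up−S_dn) = (4.6120−83.1784)/(159.5880−81.0216) = -1.0000. V = [p*·4.6120 + (1−p*)·83.1784]/1.24 = 9.6594. B = V − Δ·S = 132.4194.
(1,1): S=241.8000. Δ = (V_up−V_dn)/(S_up−S_dn) = (0.0000−4.6120)/(314.3400−159.5880) = -0.0298. V = [p*·0.0000 + (1−p*)·4.6120]/1.24 = 0.3487. B = V − Δ·S = 7.5549.
(0,0): S=186.0000. Δ = (V_up−V_dn)/(S_up−S_dn) = (0.3487−9.6594)/(241.8000−122.7600) = -0.0782. V = [p*·0.3487 + (1−p*)·9.6594]/1.24 = 0.9851. B = V − Δ·S = 15.5330.
Root portfolio cost Δ·186+B reproduces V0=0.9851.

(0,0): Delta=-0.0782 Bond=15.5330
(1,0): Delta=-1.0000 Bond=132.4194
(1,1): Delta=-0.0298 Bond=7.5549
V0=0.9851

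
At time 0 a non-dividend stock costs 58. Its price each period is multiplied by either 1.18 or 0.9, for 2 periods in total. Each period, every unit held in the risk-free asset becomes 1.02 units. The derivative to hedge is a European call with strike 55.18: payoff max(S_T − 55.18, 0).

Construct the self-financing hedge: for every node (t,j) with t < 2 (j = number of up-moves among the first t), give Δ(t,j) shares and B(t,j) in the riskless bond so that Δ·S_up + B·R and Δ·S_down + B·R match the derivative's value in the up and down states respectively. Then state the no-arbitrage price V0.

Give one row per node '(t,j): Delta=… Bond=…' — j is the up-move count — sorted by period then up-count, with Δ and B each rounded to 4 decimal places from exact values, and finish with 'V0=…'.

(0,0): Delta=0.7171 Bond=-34.0572
(1,0): Delta=0.4390 Bond=-20.2185
(1,1): Delta=1.0000 Bond=-54.0980
V0=7.5363

Since d<R<u, set p* = (R−d)/(u−d) = 0.4286; price each node as the discounted p*-expectation of its children.
Payoff layer (t=2): V(2,0)=0.0000, V(2,1)=6.4160, V(2,2)=25.5792
(1,0): S=52.2000. Δ = (V_up−V_dn)/(S_up−S_dn) = (6.4160−0.0000)/(61.5960−46.9800) = 0.4390. V = [p*·6.4160 + (1−p*)·0.0000]/1.02 = 2.6958. B = V − Δ·S = -20.2185.
(1,1): S=68.4400. Δ = (V_up−V_dn)/(S_up−S_dn) = (25.5792−6.4160)/(80.7592−61.5960) = 1.0000. V = [p*·25.5792 + (1−p*)·6.4160]/1.02 = 14.3420. B = V − Δ·S = -54.0980.
(0,0): S=58.0000. Δ = (V_up−V_dn)/(S_up−S_dn) = (14.3420−2.6958)/(68.4400−52.2000) = 0.7171. V = [p*·14.3420 + (1−p*)·2.6958]/1.02 = 7.5363. B = V − Δ·S = -34.0572.
Root portfolio cost Δ·58+B reproduces V0=7.5363.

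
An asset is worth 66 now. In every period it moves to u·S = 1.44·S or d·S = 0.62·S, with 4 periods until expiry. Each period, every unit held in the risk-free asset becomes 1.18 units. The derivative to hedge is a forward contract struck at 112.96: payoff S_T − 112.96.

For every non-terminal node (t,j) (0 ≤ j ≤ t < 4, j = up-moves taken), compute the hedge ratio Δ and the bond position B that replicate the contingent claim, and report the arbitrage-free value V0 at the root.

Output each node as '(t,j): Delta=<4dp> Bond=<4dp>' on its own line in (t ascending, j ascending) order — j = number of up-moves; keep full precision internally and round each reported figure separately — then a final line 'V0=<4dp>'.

No-arbitrage ⇒ martingale measure with p* = (R−d)/(u−d) = 0.6829.
Terminal payoffs: V(4,0)=-103.2076, V(4,1)=-90.3093, V(4,2)=-60.3519, V(4,3)=9.2265, V(4,4)=170.8279
(3,0): S=15.7296. Δ = (V_up−V_dn)/(S_up−S_dn) = (-90.3093−-103.2076)/(22.6507−9.7524) = 1.0000. V = [p*·-90.3093 + (1−p*)·-103.2076]/1.18 = -79.9992. B = V − Δ·S = -95.7288.
(3,1): S=36.5334. Δ = (V_up−V_dn)/(S_up−S_dn) = (-60.3519−-90.3093)/(52.6081−22.6507) = 1.0000. V = [p*·-60.3519 + (1−p*)·-90.3093]/1.18 = -59.1954. B = V − Δ·S = -95.7288.
(3,2): S=84.8517. Δ = (V_up−V_dn)/(S_up−S_dn) = (9.2265−-60.3519)/(122.1865−52.6081) = 1.0000. V = [p*·9.2265 + (1−p*)·-60.3519]/1.18 = -10.8771. B = V − Δ·S = -95.7288.
(3,3): S=197.0749. Δ = (V_up−V_dn)/(S_up−S_dn) = (170.8279−9.2265)/(283.7879−122.1865) = 1.0000. V = [p*·170.8279 + (1−p*)·9.2265]/1.18 = 101.3461. B = V − Δ·S = -95.7288.
(2,0): S=25.3704. Δ = (V_up−V_dn)/(S_up−S_dn) = (-59.1954−-79.9992)/(36.5334−15.7296) = 1.0000. V = [p*·-59.1954 + (1−p*)·-79.9992]/1.18 = -55.7557. B = V − Δ·S = -81.1261.
(2,1): S=58.9248. Δ = (V_up−V_dn)/(S_up−S_dn) = (-10.8771−-59.1954)/(84.8517−36.5334) = 1.0000. V = [p*·-10.8771 + (1−p*)·-59.1954]/1.18 = -22.2013. B = V − Δ·S = -81.1261.
(2,2): S=136.8576. Δ = (V_up−V_dn)/(S_up−S_dn) = (101.3461−-10.8771)/(197.0749−84.8517) = 1.0000. V = [p*·101.3461 + (1−p*)·-10.8771]/1.18 = 55.7315. B = V − Δ·S = -81.1261.
(1,0): S=40.9200. Δ = (V_up−V_dn)/(S_up−S_dn) = (-22.2013−-55.7557)/(58.9248−25.3704) = 1.0000. V = [p*·-22.2013 + (1−p*)·-55.7557]/1.18 = -27.8309. B = V − Δ·S = -68.7509.
(1,1): S=95.0400. Δ = (V_up−V_dn)/(S_up−S_dn) = (55.7315−-22.2013)/(136.8576−58.9248) = 1.0000. V = [p*·55.7315 + (1−p*)·-22.2013]/1.18 = 26.2891. B = V − Δ·S = -68.7509.
(0,0): S=66.0000. Δ = (V_up−V_dn)/(S_up−S_dn) = (26.2891−-27.8309)/(95.0400−40.9200) = 1.0000. V = [p*·26.2891 + (1−p*)·-27.8309]/1.18 = 7.7365. B = V − Δ·S = -58.2635.
Self-financing check: at every node Δ·S+B equals the discounted successor values.

(0,0): Delta=1.0000 Bond=-58.2635
(1,0): Delta=1.0000 Bond=-68.7509
(1,1): Delta=1.0000 Bond=-68.7509
(2,0): Delta=1.0000 Bond=-81.1261
(2,1): Delta=1.0000 Bond=-81.1261
(2,2): Delta=1.0000 Bond=-81.1261
(3,0): Delta=1.0000 Bond=-95.7288
(3,1): Delta=1.0000 Bond=-95.7288
(3,2): Delta=1.0000 Bond=-95.7288
(3,3): Delta=1.0000 Bond=-95.7288
V0=7.7365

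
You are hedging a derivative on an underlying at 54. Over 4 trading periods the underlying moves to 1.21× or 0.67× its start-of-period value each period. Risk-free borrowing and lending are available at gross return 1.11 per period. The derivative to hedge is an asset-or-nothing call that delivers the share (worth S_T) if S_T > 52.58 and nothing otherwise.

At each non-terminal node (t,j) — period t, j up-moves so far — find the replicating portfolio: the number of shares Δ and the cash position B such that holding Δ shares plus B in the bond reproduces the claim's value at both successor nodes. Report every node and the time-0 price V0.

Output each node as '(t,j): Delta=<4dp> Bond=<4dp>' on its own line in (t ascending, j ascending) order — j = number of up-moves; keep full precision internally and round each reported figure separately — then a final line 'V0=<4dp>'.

No-arbitrage ⇒ martingale measure with p* = (R−d)/(u−d) = 0.8148.
Payoff layer (t=4): V(4,0)=0.0000, V(4,1)=0.0000, V(4,2)=0.0000, V(4,3)=64.0951, V(4,4)=115.7538
(3,0): S=16.2412. Δ = (V_up−V_dn)/(S_up−S_dn) = (0.0000−0.0000)/(19.6519−10.8816) = 0.0000. V = [p*·0.0000 + (1−p*)·0.0000]/1.11 = 0.0000. B = V − Δ·S = 0.0000.
(3,1): S=29.3311. Δ = (V_up−V_dn)/(S_up−S_dn) = (0.0000−0.0000)/(35.4907−19.6519) = 0.0000. V = [p*·0.0000 + (1−p*)·0.0000]/1.11 = 0.0000. B = V − Δ·S = 0.0000.
(3,2): S=52.9711. Δ = (V_up−V_dn)/(S_up−S_dn) = (64.0951−0.0000)/(64.0951−35.4907) = 2.2407. V = [p*·64.0951 + (1−p*)·0.0000]/1.11 = 47.0501. B = V − Δ·S = -71.6445.
(3,3): S=95.6643. Δ = (V_up−V_dn)/(S_up−S_dn) = (115.7538−64.0951)/(115.7538−64.0951) = 1.0000. V = [p*·115.7538 + (1−p*)·64.0951]/1.11 = 95.6643. B = V − Δ·S = 0.0000.
(2,0): S=24.2406. Δ = (V_up−V_dn)/(S_up−S_dn) = (0.0000−0.0000)/(29.3311−16.2412) = 0.0000. V = [p*·0.0000 + (1−p*)·0.0000]/1.11 = 0.0000. B = V − Δ·S = 0.0000.
(2,1): S=43.7778. Δ = (V_up−V_dn)/(S_up−S_dn) = (47.0501−0.0000)/(52.9711−29.3311) = 1.9903. V = [p*·47.0501 + (1−p*)·0.0000]/1.11 = 34.5379. B = V − Δ·S = -52.5919.
(2,2): S=79.0614. Δ = (V_up−V_dn)/(S_up−S_dn) = (95.6643−47.0501)/(95.6643−52.9711) = 1.1387. V = [p*·95.6643 + (1−p*)·47.0501]/1.11 = 78.0736. B = V − Δ·S = -11.9527.
(1,0): S=36.1800. Δ = (V_up−V_dn)/(S_up−S_dn) = (34.5379−0.0000)/(43.7778−24.2406) = 1.7678. V = [p*·34.5379 + (1−p*)·0.0000]/1.11 = 25.3532. B = V − Δ·S = -38.6060.
(1,1): S=65.3400. Δ = (V_up−V_dn)/(S_up−S_dn) = (78.0736−34.5379)/(79.0614−43.7778) = 1.2339. V = [p*·78.0736 + (1−p*)·34.5379]/1.11 = 63.0734. B = V − Δ·S = -17.5482.
(0,0): S=54.0000. Δ = (V_up−V_dn)/(S_up−S_dn) = (63.0734−25.3532)/(65.3400−36.1800) = 1.2936. V = [p*·63.0734 + (1−p*)·25.3532]/1.11 = 50.5299. B = V − Δ·S = -19.3223.
Check: Δ(0,0)·S0 + B(0,0) = 50.5299 = V0.

(0,0): Delta=1.2936 Bond=-19.3223
(1,0): Delta=1.7678 Bond=-38.6060
(1,1): Delta=1.2339 Bond=-17.5482
(2,0): Delta=0.0000 Bond=0.0000
(2,1): Delta=1.9903 Bond=-52.5919
(2,2): Delta=1.1387 Bond=-11.9527
(3,0): Delta=0.0000 Bond=0.0000
(3,1): Delta=0.0000 Bond=0.0000
(3,2): Delta=2.2407 Bond=-71.6445
(3,3): Delta=1.0000 Bond=0.0000
V0=50.5299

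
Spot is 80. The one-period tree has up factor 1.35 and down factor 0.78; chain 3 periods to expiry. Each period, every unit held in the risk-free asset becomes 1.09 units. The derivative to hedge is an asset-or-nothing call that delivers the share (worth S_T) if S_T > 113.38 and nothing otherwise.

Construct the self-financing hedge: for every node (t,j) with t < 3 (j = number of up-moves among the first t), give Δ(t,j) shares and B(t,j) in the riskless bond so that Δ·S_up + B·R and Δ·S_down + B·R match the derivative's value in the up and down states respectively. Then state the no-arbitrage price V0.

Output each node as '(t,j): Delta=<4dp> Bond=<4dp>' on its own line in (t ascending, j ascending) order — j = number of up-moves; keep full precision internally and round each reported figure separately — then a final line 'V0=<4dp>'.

(0,0): Delta=1.4952 Bond=-59.6222
(1,0): Delta=1.5953 Bond=-71.2370
(1,1): Delta=1.4467 Bond=-59.7472
(2,0): Delta=0.0000 Bond=0.0000
(2,1): Delta=2.3684 Bond=-142.7728
(2,2): Delta=1.0000 Bond=0.0000
V0=59.9936

No-arbitrage ⇒ martingale measure with p* = (R−d)/(u−d) = 0.5439.
Payoff layer (t=3): V(3,0)=0.0000, V(3,1)=0.0000, V(3,2)=113.7240, V(3,3)=196.8300
(2,0): S=48.6720. Δ = (V_up−V_dn)/(S_up−S_dn) = (0.0000−0.0000)/(65.7072−37.9642) = 0.0000. V = [p*·0.0000 + (1−p*)·0.0000]/1.09 = 0.0000. B = V − Δ·S = 0.0000.
(2,1): S=84.2400. Δ = (V_up−V_dn)/(S_up−S_dn) = (113.7240−0.0000)/(113.7240−65.7072) = 2.3684. V = [p*·113.7240 + (1−p*)·0.0000]/1.09 = 56.7430. B = V − Δ·S = -142.7728.
(2,2): S=145.8000. Δ = (V_up−V_dn)/(S_up−S_dn) = (196.8300−113.7240)/(196.8300−113.7240) = 1.0000. V = [p*·196.8300 + (1−p*)·113.7240]/1.09 = 145.8000. B = V − Δ·S = 0.0000.
(1,0): S=62.4000. Δ = (V_up−V_dn)/(S_up−S_dn) = (56.7430−0.0000)/(84.2400−48.6720) = 1.5953. V = [p*·56.7430 + (1−p*)·0.0000]/1.09 = 28.3121. B = V − Δ·S = -71.2370.
(1,1): S=108.0000. Δ = (V_up−V_dn)/(S_up−S_dn) = (145.8000−56.7430)/(145.8000−84.2400) = 1.4467. V = [p*·145.8000 + (1−p*)·56.7430]/1.09 = 96.4931. B = V − Δ·S = -59.7472.
(0,0): S=80.0000. Δ = (V_up−V_dn)/(S_up−S_dn) = (96.4931−28.3121)/(108.0000−62.4000) = 1.4952. V = [p*·96.4931 + (1−p*)·28.3121]/1.09 = 59.9936. B = V − Δ·S = -59.6222.
Self-financing check: at every node Δ·S+B equals the discounted successor values.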